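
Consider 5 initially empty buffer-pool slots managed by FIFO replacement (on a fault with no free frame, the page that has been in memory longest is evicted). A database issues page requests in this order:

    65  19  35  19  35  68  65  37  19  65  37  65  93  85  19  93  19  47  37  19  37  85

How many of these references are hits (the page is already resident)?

13

65: miss, frames {65}
19: miss, frames {65,19}
35: miss, frames {65,19,35}
19: hit
35: hit
68: miss, frames {65,19,35,68}
65: hit
37: miss, frames {65,19,35,68,37}
19: hit
65: hit
37: hit
65: hit
93: miss, evict 65, frames {19,35,68,37,93}
85: miss, evict 19, frames {35,68,37,93,85}
19: miss, evict 35, frames {68,37,93,85,19}
93: hit
19: hit
47: miss, evict 68, frames {37,93,85,19,47}
37: hit
19: hit
37: hit
85: hit
Hits: 13.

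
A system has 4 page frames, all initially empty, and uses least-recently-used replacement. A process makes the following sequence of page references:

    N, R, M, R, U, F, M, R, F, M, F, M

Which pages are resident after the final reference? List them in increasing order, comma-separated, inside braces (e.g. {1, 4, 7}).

N: miss, frames [N]
R: miss, frames [N, R]
M: miss, frames [N, R, M]
R: hit
U: miss, frames [N, M, R, U]
F: miss, evict N, frames [M, R, U, F]
M: hit
R: hit
F: hit
M: hit
F: hit
M: hit

{F, M, R, U}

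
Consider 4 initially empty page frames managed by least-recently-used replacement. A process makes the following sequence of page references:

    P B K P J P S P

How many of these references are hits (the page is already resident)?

P → fault, frames [P]
B → fault, frames [P, B]
K → fault, frames [P, B, K]
P → hit
J → fault, frames [B, K, P, J]
P → hit
S → fault, evict B, frames [K, J, P, S]
P → hit
Hits: 3.

3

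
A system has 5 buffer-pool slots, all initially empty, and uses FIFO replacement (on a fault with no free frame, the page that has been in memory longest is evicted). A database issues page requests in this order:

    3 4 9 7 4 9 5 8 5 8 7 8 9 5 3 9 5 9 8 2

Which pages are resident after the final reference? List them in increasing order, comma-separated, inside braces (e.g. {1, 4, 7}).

{2, 3, 5, 7, 8}

3 → miss, frames [3]
4 → miss, frames [3, 4]
9 → miss, frames [3, 4, 9]
7 → miss, frames [3, 4, 9, 7]
4 → hit
9 → hit
5 → miss, frames [3, 4, 9, 7, 5]
8 → miss, evict 3, frames [4, 9, 7, 5, 8]
5 → hit
8 → hit
7 → hit
8 → hit
9 → hit
5 → hit
3 → miss, evict 4, frames [9, 7, 5, 8, 3]
9 → hit
5 → hit
9 → hit
8 → hit
2 → miss, evict 9, frames [7, 5, 8, 3, 2]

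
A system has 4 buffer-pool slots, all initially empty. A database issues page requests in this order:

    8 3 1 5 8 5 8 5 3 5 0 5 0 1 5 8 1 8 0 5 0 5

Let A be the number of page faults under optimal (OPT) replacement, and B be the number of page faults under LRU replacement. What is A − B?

Under OPT: F F F F . . . . . . F . . . . . . . . . . . → 5 faults.
Under LRU: F F F F . . . . . . F . . F . F . . . . . . → 7 faults.
A − B = 5 − 7 = -2.

-2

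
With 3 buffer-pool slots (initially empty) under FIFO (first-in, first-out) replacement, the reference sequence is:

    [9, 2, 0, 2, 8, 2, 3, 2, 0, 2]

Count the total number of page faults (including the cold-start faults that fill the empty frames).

9 -> miss, frames [9]
2 -> miss, frames [9, 2]
0 -> miss, frames [9, 2, 0]
2 -> hit
8 -> miss, evict 9, frames [2, 0, 8]
2 -> hit
3 -> miss, evict 2, frames [0, 8, 3]
2 -> miss, evict 0, frames [8, 3, 2]
0 -> miss, evict 8, frames [3, 2, 0]
2 -> hit
Page faults: 7.

7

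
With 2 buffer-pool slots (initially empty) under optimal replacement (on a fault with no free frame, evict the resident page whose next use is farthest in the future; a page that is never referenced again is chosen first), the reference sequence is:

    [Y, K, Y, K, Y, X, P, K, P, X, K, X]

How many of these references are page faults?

5

Y → miss, frames (Y)
K → miss, frames (Y K)
Y → hit
K → hit
Y → hit
X → miss, evict Y, frames (K X)
P → miss, evict X, frames (K P)
K → hit
P → hit
X → miss, evict P, frames (K X)
K → hit
X → hit
Page faults: 5.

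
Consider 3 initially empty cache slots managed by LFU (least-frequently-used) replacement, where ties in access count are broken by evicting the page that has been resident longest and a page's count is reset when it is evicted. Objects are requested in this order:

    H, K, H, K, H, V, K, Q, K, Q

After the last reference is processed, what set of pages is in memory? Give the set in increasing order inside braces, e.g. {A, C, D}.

H: miss, frames {H}
K: miss, frames {H,K}
H: hit
K: hit
H: hit
V: miss, frames {H,K,V}
K: hit
Q: miss, evict V, frames {H,K,Q}
K: hit
Q: hit

{H, K, Q}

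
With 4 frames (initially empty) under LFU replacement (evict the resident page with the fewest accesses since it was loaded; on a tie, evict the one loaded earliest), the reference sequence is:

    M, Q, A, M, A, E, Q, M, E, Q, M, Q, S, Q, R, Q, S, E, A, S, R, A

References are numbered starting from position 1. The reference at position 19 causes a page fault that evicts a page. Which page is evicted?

S

pos 1: M → fault, frames {M}
pos 2: Q → fault, frames {M,Q}
pos 3: A → fault, frames {M,Q,A}
pos 4: M → hit
pos 5: A → hit
pos 6: E → fault, frames {M,Q,A,E}
pos 7: Q → hit
pos 8: M → hit
pos 9: E → hit
pos 10: Q → hit
pos 11: M → hit
pos 12: Q → hit
pos 13: S → fault, evict A, frames {M,Q,E,S}
pos 14: Q → hit
pos 15: R → fault, evict S, frames {M,Q,E,R}
pos 16: Q → hit
pos 17: S → fault, evict R, frames {M,Q,E,S}
pos 18: E → hit
pos 19: A → fault, evict S, frames {M,Q,E,A}
At position 19, page S is evicted.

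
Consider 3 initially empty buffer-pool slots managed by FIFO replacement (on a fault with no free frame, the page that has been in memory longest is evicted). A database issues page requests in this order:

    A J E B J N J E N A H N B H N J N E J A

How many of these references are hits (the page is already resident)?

6

A → fault, frames (A)
J → fault, frames (A J)
E → fault, frames (A J E)
B → fault, evict A, frames (J E B)
J → hit
N → fault, evict J, frames (E B N)
J → fault, evict E, frames (B N J)
E → fault, evict B, frames (N J E)
N → hit
A → fault, evict N, frames (J E A)
H → fault, evict J, frames (E A H)
N → fault, evict E, frames (A H N)
B → fault, evict A, frames (H N B)
H → hit
N → hit
J → fault, evict H, frames (N B J)
N → hit
E → fault, evict N, frames (B J E)
J → hit
A → fault, evict B, frames (J E A)
Hits: 6.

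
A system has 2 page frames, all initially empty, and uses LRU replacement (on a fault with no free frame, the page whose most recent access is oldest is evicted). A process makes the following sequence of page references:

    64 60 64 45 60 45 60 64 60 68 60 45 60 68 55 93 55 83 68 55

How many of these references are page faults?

64 → miss, frames [64]
60 → miss, frames [64, 60]
64 → hit
45 → miss, evict 60, frames [64, 45]
60 → miss, evict 64, frames [45, 60]
45 → hit
60 → hit
64 → miss, evict 45, frames [60, 64]
60 → hit
68 → miss, evict 64, frames [60, 68]
60 → hit
45 → miss, evict 68, frames [60, 45]
60 → hit
68 → miss, evict 45, frames [60, 68]
55 → miss, evict 60, frames [68, 55]
93 → miss, evict 68, frames [55, 93]
55 → hit
83 → miss, evict 93, frames [55, 83]
68 → miss, evict 55, frames [83, 68]
55 → miss, evict 83, frames [68, 55]
Page faults: 13.

13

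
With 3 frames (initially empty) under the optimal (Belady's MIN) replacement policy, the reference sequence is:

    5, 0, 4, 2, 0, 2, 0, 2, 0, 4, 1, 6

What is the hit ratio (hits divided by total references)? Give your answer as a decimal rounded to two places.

0.50

5: miss, frames [5]
0: miss, frames [5, 0]
4: miss, frames [5, 0, 4]
2: miss, evict 5, frames [0, 4, 2]
0: hit
2: hit
0: hit
2: hit
0: hit
4: hit
1: miss, evict 2, frames [0, 4, 1]
6: miss, evict 1, frames [0, 4, 6]
Hits: 6 of 12 references → 6/12 = 0.5000.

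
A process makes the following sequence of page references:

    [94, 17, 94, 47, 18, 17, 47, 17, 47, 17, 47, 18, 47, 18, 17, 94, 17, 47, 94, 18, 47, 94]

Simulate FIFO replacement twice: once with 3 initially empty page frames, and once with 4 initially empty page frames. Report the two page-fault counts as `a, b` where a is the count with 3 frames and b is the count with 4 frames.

9, 4

3 frames: F F . F F . . . . . . . . . . F F F . F . F → 9 faults.
4 frames: F F . F F . . . . . . . . . . . . . . . . . → 4 faults.
4 < 9: adding a frame reduced faults, as is typical.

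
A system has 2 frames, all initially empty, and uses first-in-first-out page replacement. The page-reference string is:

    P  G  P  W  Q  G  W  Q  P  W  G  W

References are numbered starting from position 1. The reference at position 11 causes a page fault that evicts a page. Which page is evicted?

P

pos 1: P -> miss, frames [P]
pos 2: G -> miss, frames [P, G]
pos 3: P -> hit
pos 4: W -> miss, evict P, frames [G, W]
pos 5: Q -> miss, evict G, frames [W, Q]
pos 6: G -> miss, evict W, frames [Q, G]
pos 7: W -> miss, evict Q, frames [G, W]
pos 8: Q -> miss, evict G, frames [W, Q]
pos 9: P -> miss, evict W, frames [Q, P]
pos 10: W -> miss, evict Q, frames [P, W]
pos 11: G -> miss, evict P, frames [W, G]
At position 11, page P is evicted.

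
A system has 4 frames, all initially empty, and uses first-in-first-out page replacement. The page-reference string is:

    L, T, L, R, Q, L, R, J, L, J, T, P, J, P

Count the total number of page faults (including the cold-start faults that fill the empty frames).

8

L: miss, frames (L)
T: miss, frames (L T)
L: hit
R: miss, frames (L T R)
Q: miss, frames (L T R Q)
L: hit
R: hit
J: miss, evict L, frames (T R Q J)
L: miss, evict T, frames (R Q J L)
J: hit
T: miss, evict R, frames (Q J L T)
P: miss, evict Q, frames (J L T P)
J: hit
P: hit
Page faults: 8.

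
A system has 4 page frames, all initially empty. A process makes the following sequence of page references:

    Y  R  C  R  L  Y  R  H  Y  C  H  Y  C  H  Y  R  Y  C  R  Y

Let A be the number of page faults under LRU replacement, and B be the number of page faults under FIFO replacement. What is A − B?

Under LRU: F F F . F . . F . F . . . . . . . . . . → 6 faults.
Under FIFO: F F F . F . . F F . . . . . . F . F . . → 8 faults.
A − B = 6 − 8 = -2.

-2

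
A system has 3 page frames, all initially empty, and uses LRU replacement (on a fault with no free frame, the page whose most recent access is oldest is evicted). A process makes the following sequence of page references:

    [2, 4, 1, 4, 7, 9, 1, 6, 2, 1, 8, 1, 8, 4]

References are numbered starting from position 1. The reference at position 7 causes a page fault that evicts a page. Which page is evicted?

4

pos 1: 2 -> miss, frames [2]
pos 2: 4 -> miss, frames [2, 4]
pos 3: 1 -> miss, frames [2, 4, 1]
pos 4: 4 -> hit
pos 5: 7 -> miss, evict 2, frames [1, 4, 7]
pos 6: 9 -> miss, evict 1, frames [4, 7, 9]
pos 7: 1 -> miss, evict 4, frames [7, 9, 1]
At position 7, page 4 is evicted.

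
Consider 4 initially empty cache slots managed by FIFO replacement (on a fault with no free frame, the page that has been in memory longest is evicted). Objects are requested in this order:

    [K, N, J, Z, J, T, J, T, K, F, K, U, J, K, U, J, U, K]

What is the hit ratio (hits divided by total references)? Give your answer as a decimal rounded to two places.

K: fault, frames (K)
N: fault, frames (K N)
J: fault, frames (K N J)
Z: fault, frames (K N J Z)
J: hit
T: fault, evict K, frames (N J Z T)
J: hit
T: hit
K: fault, evict N, frames (J Z T K)
F: fault, evict J, frames (Z T K F)
K: hit
U: fault, evict Z, frames (T K F U)
J: fault, evict T, frames (K F U J)
K: hit
U: hit
J: hit
U: hit
K: hit
Hits: 9 of 18 references → 9/18 = 0.5000.

0.50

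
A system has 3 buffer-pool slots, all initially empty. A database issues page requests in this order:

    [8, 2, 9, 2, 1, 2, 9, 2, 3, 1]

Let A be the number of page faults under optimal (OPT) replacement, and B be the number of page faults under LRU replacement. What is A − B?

-1

Under OPT: F F F . F . . . F . → 5 faults.
Under LRU: F F F . F . . . F F → 6 faults.
A − B = 5 − 6 = -1.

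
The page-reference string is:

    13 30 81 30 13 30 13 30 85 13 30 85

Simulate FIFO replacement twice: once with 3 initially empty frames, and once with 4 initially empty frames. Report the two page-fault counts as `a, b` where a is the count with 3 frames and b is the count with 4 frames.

3 frames: F F F . . . . . F F F . → 6 faults.
4 frames: F F F . . . . . F . . . → 4 faults.
4 < 6: adding a frame reduced faults, as is typical.

6, 4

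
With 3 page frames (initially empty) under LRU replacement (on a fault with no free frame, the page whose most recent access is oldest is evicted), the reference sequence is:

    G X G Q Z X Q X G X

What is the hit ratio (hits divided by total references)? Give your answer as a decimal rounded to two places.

G → fault, frames (G)
X → fault, frames (G X)
G → hit
Q → fault, frames (X G Q)
Z → fault, evict X, frames (G Q Z)
X → fault, evict G, frames (Q Z X)
Q → hit
X → hit
G → fault, evict Z, frames (Q X G)
X → hit
Hits: 4 of 10 references → 4/10 = 0.4000.

0.40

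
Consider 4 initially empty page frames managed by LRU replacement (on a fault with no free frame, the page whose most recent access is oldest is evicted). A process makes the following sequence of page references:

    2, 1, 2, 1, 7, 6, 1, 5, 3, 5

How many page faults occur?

6

2: miss, frames (2)
1: miss, frames (2 1)
2: hit
1: hit
7: miss, frames (2 1 7)
6: miss, frames (2 1 7 6)
1: hit
5: miss, evict 2, frames (7 6 1 5)
3: miss, evict 7, frames (6 1 5 3)
5: hit
Page faults: 6.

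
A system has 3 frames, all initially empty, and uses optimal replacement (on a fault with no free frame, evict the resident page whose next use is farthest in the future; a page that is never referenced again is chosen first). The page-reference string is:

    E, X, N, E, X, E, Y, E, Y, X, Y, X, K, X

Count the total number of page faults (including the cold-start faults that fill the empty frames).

5

E: miss, frames (E)
X: miss, frames (E X)
N: miss, frames (E X N)
E: hit
X: hit
E: hit
Y: miss, evict N, frames (E X Y)
E: hit
Y: hit
X: hit
Y: hit
X: hit
K: miss, evict Y, frames (E X K)
X: hit
Page faults: 5.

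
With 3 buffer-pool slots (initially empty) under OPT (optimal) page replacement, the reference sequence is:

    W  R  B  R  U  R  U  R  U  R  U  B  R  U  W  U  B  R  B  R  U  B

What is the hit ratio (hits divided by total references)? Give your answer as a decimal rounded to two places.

0.73

W -> miss, frames [W]
R -> miss, frames [W, R]
B -> miss, frames [W, R, B]
R -> hit
U -> miss, evict W, frames [R, B, U]
R -> hit
U -> hit
R -> hit
U -> hit
R -> hit
U -> hit
B -> hit
R -> hit
U -> hit
W -> miss, evict R, frames [B, U, W]
U -> hit
B -> hit
R -> miss, evict W, frames [B, U, R]
B -> hit
R -> hit
U -> hit
B -> hit
Hits: 16 of 22 references → 16/22 = 0.7273.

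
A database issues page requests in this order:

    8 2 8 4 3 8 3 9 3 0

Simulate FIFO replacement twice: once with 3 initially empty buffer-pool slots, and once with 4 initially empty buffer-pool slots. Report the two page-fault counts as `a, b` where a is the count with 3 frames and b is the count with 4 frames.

3 frames: F F . F F F . F . F → 7 faults.
4 frames: F F . F F . . F . F → 6 faults.
6 < 7: adding a frame reduced faults, as is typical.

7, 6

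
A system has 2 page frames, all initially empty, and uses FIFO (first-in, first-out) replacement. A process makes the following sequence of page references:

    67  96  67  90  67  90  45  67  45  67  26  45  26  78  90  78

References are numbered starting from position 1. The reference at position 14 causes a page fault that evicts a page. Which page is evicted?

pos 1: 67: miss, frames [67]
pos 2: 96: miss, frames [67, 96]
pos 3: 67: hit
pos 4: 90: miss, evict 67, frames [96, 90]
pos 5: 67: miss, evict 96, frames [90, 67]
pos 6: 90: hit
pos 7: 45: miss, evict 90, frames [67, 45]
pos 8: 67: hit
pos 9: 45: hit
pos 10: 67: hit
pos 11: 26: miss, evict 67, frames [45, 26]
pos 12: 45: hit
pos 13: 26: hit
pos 14: 78: miss, evict 45, frames [26, 78]
At position 14, page 45 is evicted.

45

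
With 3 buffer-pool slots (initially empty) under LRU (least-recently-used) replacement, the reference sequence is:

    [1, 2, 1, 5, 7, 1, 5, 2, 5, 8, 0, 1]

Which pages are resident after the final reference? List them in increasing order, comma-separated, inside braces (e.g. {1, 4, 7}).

{0, 1, 8}

1 -> miss, frames {1}
2 -> miss, frames {1,2}
1 -> hit
5 -> miss, frames {2,1,5}
7 -> miss, evict 2, frames {1,5,7}
1 -> hit
5 -> hit
2 -> miss, evict 7, frames {1,5,2}
5 -> hit
8 -> miss, evict 1, frames {2,5,8}
0 -> miss, evict 2, frames {5,8,0}
1 -> miss, evict 5, frames {8,0,1}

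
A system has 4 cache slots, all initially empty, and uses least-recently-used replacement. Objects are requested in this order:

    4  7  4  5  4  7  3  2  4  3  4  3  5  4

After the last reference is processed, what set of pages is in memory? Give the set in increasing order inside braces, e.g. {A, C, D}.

4 → miss, frames [4]
7 → miss, frames [4, 7]
4 → hit
5 → miss, frames [7, 4, 5]
4 → hit
7 → hit
3 → miss, frames [5, 4, 7, 3]
2 → miss, evict 5, frames [4, 7, 3, 2]
4 → hit
3 → hit
4 → hit
3 → hit
5 → miss, evict 7, frames [2, 4, 3, 5]
4 → hit

{2, 3, 4, 5}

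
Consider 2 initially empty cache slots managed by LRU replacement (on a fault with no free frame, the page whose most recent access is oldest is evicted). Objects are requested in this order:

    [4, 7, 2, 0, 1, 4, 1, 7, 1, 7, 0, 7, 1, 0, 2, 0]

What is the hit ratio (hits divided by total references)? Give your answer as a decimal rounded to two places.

4 → miss, frames (4)
7 → miss, frames (4 7)
2 → miss, evict 4, frames (7 2)
0 → miss, evict 7, frames (2 0)
1 → miss, evict 2, frames (0 1)
4 → miss, evict 0, frames (1 4)
1 → hit
7 → miss, evict 4, frames (1 7)
1 → hit
7 → hit
0 → miss, evict 1, frames (7 0)
7 → hit
1 → miss, evict 0, frames (7 1)
0 → miss, evict 7, frames (1 0)
2 → miss, evict 1, frames (0 2)
0 → hit
Hits: 5 of 16 references → 5/16 = 0.3125.

0.31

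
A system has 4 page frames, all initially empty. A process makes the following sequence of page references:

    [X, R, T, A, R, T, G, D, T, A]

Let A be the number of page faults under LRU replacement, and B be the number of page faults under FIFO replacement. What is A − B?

Under LRU: F F F F . . F F . F → 7 faults.
Under FIFO: F F F F . . F F . . → 6 faults.
A − B = 7 − 6 = 1.

1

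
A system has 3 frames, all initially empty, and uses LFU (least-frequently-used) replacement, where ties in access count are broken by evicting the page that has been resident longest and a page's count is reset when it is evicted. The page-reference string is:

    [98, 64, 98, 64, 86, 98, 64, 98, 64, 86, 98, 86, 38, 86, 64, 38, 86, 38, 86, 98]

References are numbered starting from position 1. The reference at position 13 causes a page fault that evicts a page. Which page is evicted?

pos 1: 98 -> fault, frames (98)
pos 2: 64 -> fault, frames (98 64)
pos 3: 98 -> hit
pos 4: 64 -> hit
pos 5: 86 -> fault, frames (98 64 86)
pos 6: 98 -> hit
pos 7: 64 -> hit
pos 8: 98 -> hit
pos 9: 64 -> hit
pos 10: 86 -> hit
pos 11: 98 -> hit
pos 12: 86 -> hit
pos 13: 38 -> fault, evict 86, frames (98 64 38)
At position 13, page 86 is evicted.

86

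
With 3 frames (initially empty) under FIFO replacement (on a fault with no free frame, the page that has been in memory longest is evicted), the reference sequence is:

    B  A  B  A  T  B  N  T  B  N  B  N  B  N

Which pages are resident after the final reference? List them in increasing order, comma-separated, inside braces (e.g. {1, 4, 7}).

B: fault, frames [B]
A: fault, frames [B, A]
B: hit
A: hit
T: fault, frames [B, A, T]
B: hit
N: fault, evict B, frames [A, T, N]
T: hit
B: fault, evict A, frames [T, N, B]
N: hit
B: hit
N: hit
B: hit
N: hit

{B, N, T}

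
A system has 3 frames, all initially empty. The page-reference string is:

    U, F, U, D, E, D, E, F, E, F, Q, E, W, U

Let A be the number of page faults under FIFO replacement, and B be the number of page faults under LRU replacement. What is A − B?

-1

Under FIFO: F F . F F . . . . . F . F F → 7 faults.
Under LRU: F F . F F . . F . . F . F F → 8 faults.
A − B = 7 − 8 = -1.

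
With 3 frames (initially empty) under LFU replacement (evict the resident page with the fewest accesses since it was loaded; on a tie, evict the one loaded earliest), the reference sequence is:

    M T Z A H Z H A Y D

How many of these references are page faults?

M → fault, frames [M]
T → fault, frames [M, T]
Z → fault, frames [M, T, Z]
A → fault, evict M, frames [T, Z, A]
H → fault, evict T, frames [Z, A, H]
Z → hit
H → hit
A → hit
Y → fault, evict Z, frames [A, H, Y]
D → fault, evict Y, frames [A, H, D]
Page faults: 7.

7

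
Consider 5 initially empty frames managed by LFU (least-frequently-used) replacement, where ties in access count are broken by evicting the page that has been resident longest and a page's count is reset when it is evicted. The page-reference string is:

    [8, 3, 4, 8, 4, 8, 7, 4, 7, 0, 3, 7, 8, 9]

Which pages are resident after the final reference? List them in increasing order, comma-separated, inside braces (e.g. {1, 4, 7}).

8 -> fault, frames [8]
3 -> fault, frames [8, 3]
4 -> fault, frames [8, 3, 4]
8 -> hit
4 -> hit
8 -> hit
7 -> fault, frames [8, 3, 4, 7]
4 -> hit
7 -> hit
0 -> fault, frames [8, 3, 4, 7, 0]
3 -> hit
7 -> hit
8 -> hit
9 -> fault, evict 0, frames [8, 3, 4, 7, 9]

{3, 4, 7, 8, 9}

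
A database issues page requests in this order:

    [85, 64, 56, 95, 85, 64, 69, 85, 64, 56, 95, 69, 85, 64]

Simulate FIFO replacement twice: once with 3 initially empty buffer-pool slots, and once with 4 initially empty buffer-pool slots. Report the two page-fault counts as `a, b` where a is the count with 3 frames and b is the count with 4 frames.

11, 12

3 frames: F F F F F F F . . F F . F F → 11 faults.
4 frames: F F F F . . F F F F F F F F → 12 faults.
12 > 11: adding a frame increased faults — Belady's anomaly.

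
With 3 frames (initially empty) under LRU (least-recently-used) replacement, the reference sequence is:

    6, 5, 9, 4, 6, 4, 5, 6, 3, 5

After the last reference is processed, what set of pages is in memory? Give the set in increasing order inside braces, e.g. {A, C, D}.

{3, 5, 6}

6 -> miss, frames (6)
5 -> miss, frames (6 5)
9 -> miss, frames (6 5 9)
4 -> miss, evict 6, frames (5 9 4)
6 -> miss, evict 5, frames (9 4 6)
4 -> hit
5 -> miss, evict 9, frames (6 4 5)
6 -> hit
3 -> miss, evict 4, frames (5 6 3)
5 -> hit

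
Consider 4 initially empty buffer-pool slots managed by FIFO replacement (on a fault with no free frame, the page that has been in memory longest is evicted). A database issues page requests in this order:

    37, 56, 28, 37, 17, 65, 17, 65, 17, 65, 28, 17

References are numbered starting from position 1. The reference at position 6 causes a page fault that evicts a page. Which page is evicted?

pos 1: 37 -> miss, frames [37]
pos 2: 56 -> miss, frames [37, 56]
pos 3: 28 -> miss, frames [37, 56, 28]
pos 4: 37 -> hit
pos 5: 17 -> miss, frames [37, 56, 28, 17]
pos 6: 65 -> miss, evict 37, frames [56, 28, 17, 65]
At position 6, page 37 is evicted.

37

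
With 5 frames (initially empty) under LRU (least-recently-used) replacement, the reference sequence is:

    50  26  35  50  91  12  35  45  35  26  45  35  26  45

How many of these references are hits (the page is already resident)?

50 → miss, frames {50}
26 → miss, frames {50,26}
35 → miss, frames {50,26,35}
50 → hit
91 → miss, frames {26,35,50,91}
12 → miss, frames {26,35,50,91,12}
35 → hit
45 → miss, evict 26, frames {50,91,12,35,45}
35 → hit
26 → miss, evict 50, frames {91,12,45,35,26}
45 → hit
35 → hit
26 → hit
45 → hit
Hits: 7.

7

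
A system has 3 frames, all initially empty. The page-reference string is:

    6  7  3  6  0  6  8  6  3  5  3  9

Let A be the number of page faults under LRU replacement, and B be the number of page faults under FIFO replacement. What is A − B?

-1

Under LRU: F F F . F . F . F F . F → 8 faults.
Under FIFO: F F F . F F F . F F . F → 9 faults.
A − B = 8 − 9 = -1.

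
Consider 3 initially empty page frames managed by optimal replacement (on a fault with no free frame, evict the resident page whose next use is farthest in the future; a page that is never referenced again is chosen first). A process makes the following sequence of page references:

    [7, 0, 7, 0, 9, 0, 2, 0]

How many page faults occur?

4

7 → miss, frames [7]
0 → miss, frames [7, 0]
7 → hit
0 → hit
9 → miss, frames [7, 0, 9]
0 → hit
2 → miss, evict 9, frames [7, 0, 2]
0 → hit
Page faults: 4.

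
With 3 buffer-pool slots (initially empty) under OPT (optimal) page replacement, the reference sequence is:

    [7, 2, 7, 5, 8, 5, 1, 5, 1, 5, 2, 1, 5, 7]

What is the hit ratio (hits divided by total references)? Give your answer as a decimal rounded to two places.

0.57

7 → fault, frames {7}
2 → fault, frames {7,2}
7 → hit
5 → fault, frames {7,2,5}
8 → fault, evict 7, frames {2,5,8}
5 → hit
1 → fault, evict 8, frames {2,5,1}
5 → hit
1 → hit
5 → hit
2 → hit
1 → hit
5 → hit
7 → fault, evict 1, frames {2,5,7}
Hits: 8 of 14 references → 8/14 = 0.5714.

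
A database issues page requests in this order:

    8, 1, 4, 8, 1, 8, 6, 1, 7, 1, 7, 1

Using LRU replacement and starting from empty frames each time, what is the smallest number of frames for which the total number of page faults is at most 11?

f=1: 12 faults
f=2: 8 faults
f=3: 5 faults
f=4: 5 faults
f=5: 5 faults
Smallest f with faults ≤ 11 is 2.

2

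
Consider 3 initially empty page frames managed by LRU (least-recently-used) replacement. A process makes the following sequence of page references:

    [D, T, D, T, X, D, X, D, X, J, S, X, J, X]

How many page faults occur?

D -> miss, frames [D]
T -> miss, frames [D, T]
D -> hit
T -> hit
X -> miss, frames [D, T, X]
D -> hit
X -> hit
D -> hit
X -> hit
J -> miss, evict T, frames [D, X, J]
S -> miss, evict D, frames [X, J, S]
X -> hit
J -> hit
X -> hit
Page faults: 5.

5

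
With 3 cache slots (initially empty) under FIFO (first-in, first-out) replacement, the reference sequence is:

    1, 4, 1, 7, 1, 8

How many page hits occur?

1 → fault, frames [1]
4 → fault, frames [1, 4]
1 → hit
7 → fault, frames [1, 4, 7]
1 → hit
8 → fault, evict 1, frames [4, 7, 8]
Hits: 2.

2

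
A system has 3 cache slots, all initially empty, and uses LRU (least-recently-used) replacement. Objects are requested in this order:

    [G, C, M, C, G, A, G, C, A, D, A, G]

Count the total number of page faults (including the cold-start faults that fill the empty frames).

G -> miss, frames [G]
C -> miss, frames [G, C]
M -> miss, frames [G, C, M]
C -> hit
G -> hit
A -> miss, evict M, frames [C, G, A]
G -> hit
C -> hit
A -> hit
D -> miss, evict G, frames [C, A, D]
A -> hit
G -> miss, evict C, frames [D, A, G]
Page faults: 6.

6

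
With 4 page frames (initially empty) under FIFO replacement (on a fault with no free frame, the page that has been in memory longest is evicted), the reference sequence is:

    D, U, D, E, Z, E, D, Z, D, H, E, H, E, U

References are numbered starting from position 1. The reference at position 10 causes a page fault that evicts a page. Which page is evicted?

D

pos 1: D → fault, frames {D}
pos 2: U → fault, frames {D,U}
pos 3: D → hit
pos 4: E → fault, frames {D,U,E}
pos 5: Z → fault, frames {D,U,E,Z}
pos 6: E → hit
pos 7: D → hit
pos 8: Z → hit
pos 9: D → hit
pos 10: H → fault, evict D, frames {U,E,Z,H}
At position 10, page D is evicted.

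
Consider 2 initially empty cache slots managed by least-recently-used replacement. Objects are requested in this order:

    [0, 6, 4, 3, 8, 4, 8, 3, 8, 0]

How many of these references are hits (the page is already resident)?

0 → miss, frames {0}
6 → miss, frames {0,6}
4 → miss, evict 0, frames {6,4}
3 → miss, evict 6, frames {4,3}
8 → miss, evict 4, frames {3,8}
4 → miss, evict 3, frames {8,4}
8 → hit
3 → miss, evict 4, frames {8,3}
8 → hit
0 → miss, evict 3, frames {8,0}
Hits: 2.

2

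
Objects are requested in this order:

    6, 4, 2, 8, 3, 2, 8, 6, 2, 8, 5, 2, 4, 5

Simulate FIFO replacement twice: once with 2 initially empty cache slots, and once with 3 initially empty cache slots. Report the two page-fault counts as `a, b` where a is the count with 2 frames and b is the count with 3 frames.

2 frames: F F F F F F F F F F F F F F → 14 faults.
3 frames: F F F F F . . F F F F . F . → 10 faults.
10 < 14: adding a frame reduced faults, as is typical.

14, 10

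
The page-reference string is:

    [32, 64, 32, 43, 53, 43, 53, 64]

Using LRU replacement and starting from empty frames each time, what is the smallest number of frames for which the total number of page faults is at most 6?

2

f=1: 8 faults
f=2: 5 faults
f=3: 5 faults
f=4: 4 faults
Smallest f with faults ≤ 6 is 2.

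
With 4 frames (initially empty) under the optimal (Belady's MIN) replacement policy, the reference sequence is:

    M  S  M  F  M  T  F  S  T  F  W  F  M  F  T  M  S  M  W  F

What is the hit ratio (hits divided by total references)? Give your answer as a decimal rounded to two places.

0.70

M → fault, frames (M)
S → fault, frames (M S)
M → hit
F → fault, frames (M S F)
M → hit
T → fault, frames (M S F T)
F → hit
S → hit
T → hit
F → hit
W → fault, evict S, frames (M F T W)
F → hit
M → hit
F → hit
T → hit
M → hit
S → fault, evict T, frames (M F W S)
M → hit
W → hit
F → hit
Hits: 14 of 20 references → 14/20 = 0.7000.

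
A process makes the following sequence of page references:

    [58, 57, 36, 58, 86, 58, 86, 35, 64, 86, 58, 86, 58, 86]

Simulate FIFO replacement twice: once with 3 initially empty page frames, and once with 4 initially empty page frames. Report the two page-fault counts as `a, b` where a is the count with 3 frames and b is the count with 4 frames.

9, 7

3 frames: F F F . F F . F F F F . . . → 9 faults.
4 frames: F F F . F . . F F . F . . . → 7 faults.
7 < 9: adding a frame reduced faults, as is typical.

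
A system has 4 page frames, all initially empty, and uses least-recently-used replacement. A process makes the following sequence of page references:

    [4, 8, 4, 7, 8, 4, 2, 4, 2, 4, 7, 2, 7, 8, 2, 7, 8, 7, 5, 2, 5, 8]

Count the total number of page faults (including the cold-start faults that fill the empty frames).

4 -> fault, frames (4)
8 -> fault, frames (4 8)
4 -> hit
7 -> fault, frames (8 4 7)
8 -> hit
4 -> hit
2 -> fault, frames (7 8 4 2)
4 -> hit
2 -> hit
4 -> hit
7 -> hit
2 -> hit
7 -> hit
8 -> hit
2 -> hit
7 -> hit
8 -> hit
7 -> hit
5 -> fault, evict 4, frames (2 8 7 5)
2 -> hit
5 -> hit
8 -> hit
Page faults: 5.

5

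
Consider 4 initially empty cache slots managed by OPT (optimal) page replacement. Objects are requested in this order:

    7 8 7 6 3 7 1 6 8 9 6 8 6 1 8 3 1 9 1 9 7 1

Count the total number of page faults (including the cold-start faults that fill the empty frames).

8

7: miss, frames {7}
8: miss, frames {7,8}
7: hit
6: miss, frames {7,8,6}
3: miss, frames {7,8,6,3}
7: hit
1: miss, evict 7, frames {8,6,3,1}
6: hit
8: hit
9: miss, evict 3, frames {8,6,1,9}
6: hit
8: hit
6: hit
1: hit
8: hit
3: miss, evict 6, frames {8,1,9,3}
1: hit
9: hit
1: hit
9: hit
7: miss, evict 3, frames {8,1,9,7}
1: hit
Page faults: 8.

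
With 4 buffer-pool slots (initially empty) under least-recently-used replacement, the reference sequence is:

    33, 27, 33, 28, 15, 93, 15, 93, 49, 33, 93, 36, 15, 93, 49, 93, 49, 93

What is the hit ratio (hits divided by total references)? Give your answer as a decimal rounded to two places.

33: miss, frames (33)
27: miss, frames (33 27)
33: hit
28: miss, frames (27 33 28)
15: miss, frames (27 33 28 15)
93: miss, evict 27, frames (33 28 15 93)
15: hit
93: hit
49: miss, evict 33, frames (28 15 93 49)
33: miss, evict 28, frames (15 93 49 33)
93: hit
36: miss, evict 15, frames (49 33 93 36)
15: miss, evict 49, frames (33 93 36 15)
93: hit
49: miss, evict 33, frames (36 15 93 49)
93: hit
49: hit
93: hit
Hits: 8 of 18 references → 8/18 = 0.4444.

0.44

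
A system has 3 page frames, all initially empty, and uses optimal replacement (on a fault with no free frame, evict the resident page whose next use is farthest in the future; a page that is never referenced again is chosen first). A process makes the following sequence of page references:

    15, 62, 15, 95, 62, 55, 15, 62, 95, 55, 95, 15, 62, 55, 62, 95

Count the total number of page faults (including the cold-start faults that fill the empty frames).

6

15: fault, frames (15)
62: fault, frames (15 62)
15: hit
95: fault, frames (15 62 95)
62: hit
55: fault, evict 95, frames (15 62 55)
15: hit
62: hit
95: fault, evict 62, frames (15 55 95)
55: hit
95: hit
15: hit
62: fault, evict 15, frames (55 95 62)
55: hit
62: hit
95: hit
Page faults: 6.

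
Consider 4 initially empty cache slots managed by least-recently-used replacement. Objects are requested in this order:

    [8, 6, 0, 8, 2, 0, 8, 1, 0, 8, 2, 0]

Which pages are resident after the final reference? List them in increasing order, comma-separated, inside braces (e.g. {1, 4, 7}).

{0, 1, 2, 8}

8 -> miss, frames {8}
6 -> miss, frames {8,6}
0 -> miss, frames {8,6,0}
8 -> hit
2 -> miss, frames {6,0,8,2}
0 -> hit
8 -> hit
1 -> miss, evict 6, frames {2,0,8,1}
0 -> hit
8 -> hit
2 -> hit
0 -> hit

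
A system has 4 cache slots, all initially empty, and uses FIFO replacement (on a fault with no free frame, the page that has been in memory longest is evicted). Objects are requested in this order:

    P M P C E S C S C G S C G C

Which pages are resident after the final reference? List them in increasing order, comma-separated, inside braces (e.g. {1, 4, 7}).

{C, E, G, S}

P: miss, frames [P]
M: miss, frames [P, M]
P: hit
C: miss, frames [P, M, C]
E: miss, frames [P, M, C, E]
S: miss, evict P, frames [M, C, E, S]
C: hit
S: hit
C: hit
G: miss, evict M, frames [C, E, S, G]
S: hit
C: hit
G: hit
C: hit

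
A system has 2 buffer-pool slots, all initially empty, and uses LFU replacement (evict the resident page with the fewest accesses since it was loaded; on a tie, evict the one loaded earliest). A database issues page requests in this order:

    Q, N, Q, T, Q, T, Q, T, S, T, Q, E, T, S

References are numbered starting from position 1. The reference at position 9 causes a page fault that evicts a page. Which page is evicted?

pos 1: Q: miss, frames [Q]
pos 2: N: miss, frames [Q, N]
pos 3: Q: hit
pos 4: T: miss, evict N, frames [Q, T]
pos 5: Q: hit
pos 6: T: hit
pos 7: Q: hit
pos 8: T: hit
pos 9: S: miss, evict T, frames [Q, S]
At position 9, page T is evicted.

T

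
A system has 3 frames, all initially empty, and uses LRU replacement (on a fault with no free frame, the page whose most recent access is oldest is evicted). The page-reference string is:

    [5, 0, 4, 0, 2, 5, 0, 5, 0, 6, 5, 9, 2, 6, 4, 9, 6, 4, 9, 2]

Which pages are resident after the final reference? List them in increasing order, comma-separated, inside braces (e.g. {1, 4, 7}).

5: fault, frames (5)
0: fault, frames (5 0)
4: fault, frames (5 0 4)
0: hit
2: fault, evict 5, frames (4 0 2)
5: fault, evict 4, frames (0 2 5)
0: hit
5: hit
0: hit
6: fault, evict 2, frames (5 0 6)
5: hit
9: fault, evict 0, frames (6 5 9)
2: fault, evict 6, frames (5 9 2)
6: fault, evict 5, frames (9 2 6)
4: fault, evict 9, frames (2 6 4)
9: fault, evict 2, frames (6 4 9)
6: hit
4: hit
9: hit
2: fault, evict 6, frames (4 9 2)

{2, 4, 9}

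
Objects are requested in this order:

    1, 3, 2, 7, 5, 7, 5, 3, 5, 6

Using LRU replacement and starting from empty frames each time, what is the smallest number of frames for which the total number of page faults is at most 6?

4

f=1: 10 faults
f=2: 7 faults
f=3: 7 faults
f=4: 6 faults
f=5: 6 faults
f=6: 6 faults
Smallest f with faults ≤ 6 is 4.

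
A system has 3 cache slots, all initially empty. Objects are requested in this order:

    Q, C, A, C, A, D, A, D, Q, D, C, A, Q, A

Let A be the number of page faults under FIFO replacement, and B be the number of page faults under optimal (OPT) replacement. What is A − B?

Under FIFO: F F F . . F . . F . F F . . → 7 faults.
Under OPT: F F F . . F . . . . F . . . → 5 faults.
A − B = 7 − 5 = 2.

2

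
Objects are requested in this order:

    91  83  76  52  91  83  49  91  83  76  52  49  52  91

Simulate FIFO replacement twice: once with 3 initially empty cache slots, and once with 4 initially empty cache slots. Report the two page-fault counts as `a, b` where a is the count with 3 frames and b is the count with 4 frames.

10, 11

3 frames: F F F F F F F . . F F . . F → 10 faults.
4 frames: F F F F . . F F F F F F . F → 11 faults.
11 > 10: adding a frame increased faults — Belady's anomaly.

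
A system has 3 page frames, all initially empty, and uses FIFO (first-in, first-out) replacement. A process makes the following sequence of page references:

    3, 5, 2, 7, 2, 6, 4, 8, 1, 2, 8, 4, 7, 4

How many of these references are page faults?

11

3: miss, frames [3]
5: miss, frames [3, 5]
2: miss, frames [3, 5, 2]
7: miss, evict 3, frames [5, 2, 7]
2: hit
6: miss, evict 5, frames [2, 7, 6]
4: miss, evict 2, frames [7, 6, 4]
8: miss, evict 7, frames [6, 4, 8]
1: miss, evict 6, frames [4, 8, 1]
2: miss, evict 4, frames [8, 1, 2]
8: hit
4: miss, evict 8, frames [1, 2, 4]
7: miss, evict 1, frames [2, 4, 7]
4: hit
Page faults: 11.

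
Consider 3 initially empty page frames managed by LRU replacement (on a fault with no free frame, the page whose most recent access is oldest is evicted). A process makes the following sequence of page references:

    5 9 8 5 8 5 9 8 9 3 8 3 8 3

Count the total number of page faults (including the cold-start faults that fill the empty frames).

4

5 → fault, frames [5]
9 → fault, frames [5, 9]
8 → fault, frames [5, 9, 8]
5 → hit
8 → hit
5 → hit
9 → hit
8 → hit
9 → hit
3 → fault, evict 5, frames [8, 9, 3]
8 → hit
3 → hit
8 → hit
3 → hit
Page faults: 4.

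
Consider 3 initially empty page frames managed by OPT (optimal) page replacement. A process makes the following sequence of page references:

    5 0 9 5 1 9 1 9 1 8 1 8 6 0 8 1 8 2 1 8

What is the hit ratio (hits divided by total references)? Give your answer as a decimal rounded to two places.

5 → miss, frames (5)
0 → miss, frames (5 0)
9 → miss, frames (5 0 9)
5 → hit
1 → miss, evict 5, frames (0 9 1)
9 → hit
1 → hit
9 → hit
1 → hit
8 → miss, evict 9, frames (0 1 8)
1 → hit
8 → hit
6 → miss, evict 1, frames (0 8 6)
0 → hit
8 → hit
1 → miss, evict 6, frames (0 8 1)
8 → hit
2 → miss, evict 0, frames (8 1 2)
1 → hit
8 → hit
Hits: 12 of 20 references → 12/20 = 0.6000.

0.60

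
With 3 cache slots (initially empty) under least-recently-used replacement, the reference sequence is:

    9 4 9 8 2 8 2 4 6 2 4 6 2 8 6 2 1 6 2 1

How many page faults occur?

8

9 → fault, frames {9}
4 → fault, frames {9,4}
9 → hit
8 → fault, frames {4,9,8}
2 → fault, evict 4, frames {9,8,2}
8 → hit
2 → hit
4 → fault, evict 9, frames {8,2,4}
6 → fault, evict 8, frames {2,4,6}
2 → hit
4 → hit
6 → hit
2 → hit
8 → fault, evict 4, frames {6,2,8}
6 → hit
2 → hit
1 → fault, evict 8, frames {6,2,1}
6 → hit
2 → hit
1 → hit
Page faults: 8.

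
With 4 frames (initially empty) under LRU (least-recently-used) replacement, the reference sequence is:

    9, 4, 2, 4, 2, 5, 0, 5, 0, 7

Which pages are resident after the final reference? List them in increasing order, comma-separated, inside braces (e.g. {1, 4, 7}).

9 → miss, frames (9)
4 → miss, frames (9 4)
2 → miss, frames (9 4 2)
4 → hit
2 → hit
5 → miss, frames (9 4 2 5)
0 → miss, evict 9, frames (4 2 5 0)
5 → hit
0 → hit
7 → miss, evict 4, frames (2 5 0 7)

{0, 2, 5, 7}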